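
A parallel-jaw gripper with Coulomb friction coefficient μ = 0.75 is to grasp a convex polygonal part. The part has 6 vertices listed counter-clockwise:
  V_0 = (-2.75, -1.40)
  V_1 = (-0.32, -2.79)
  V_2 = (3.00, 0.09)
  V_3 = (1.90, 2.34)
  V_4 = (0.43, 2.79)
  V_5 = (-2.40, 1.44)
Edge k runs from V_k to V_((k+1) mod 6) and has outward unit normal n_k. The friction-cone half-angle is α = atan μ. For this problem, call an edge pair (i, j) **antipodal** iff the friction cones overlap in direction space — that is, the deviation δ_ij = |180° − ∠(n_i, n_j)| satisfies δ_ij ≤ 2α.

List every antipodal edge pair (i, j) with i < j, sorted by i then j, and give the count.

count = 7; pairs: (0,2), (0,3), (0,4), (1,3), (1,4), (1,5), (2,5)

α = atan 0.75 = 36.87°;  2α = 73.74°
n_0 = (-0.4965, -0.8680)
n_1 = (+0.6553, -0.7554)
n_2 = (+0.8984, +0.4392)
n_3 = (+0.2927, +0.9562)
n_4 = (-0.4306, +0.9026)
n_5 = (-0.9925, +0.1223)
  (0,1): δ = 109.29°  ·
  (0,2): δ = 34.18°  ✓
  (0,3): δ = 12.75°  ✓
  (0,4): δ = 55.27°  ✓
  (0,5): δ = 112.74°  ·
  (1,2): δ = 104.89°  ·
  (1,3): δ = 57.96°  ✓
  (1,4): δ = 15.44°  ✓
  (1,5): δ = 42.03°  ✓
  (2,3): δ = 133.07°  ·
  (2,4): δ = 90.55°  ·
  (2,5): δ = 33.08°  ✓
  (3,4): δ = 137.48°  ·
  (3,5): δ = 80.01°  ·
  (4,5): δ = 122.53°  ·
antipodal pairs: 7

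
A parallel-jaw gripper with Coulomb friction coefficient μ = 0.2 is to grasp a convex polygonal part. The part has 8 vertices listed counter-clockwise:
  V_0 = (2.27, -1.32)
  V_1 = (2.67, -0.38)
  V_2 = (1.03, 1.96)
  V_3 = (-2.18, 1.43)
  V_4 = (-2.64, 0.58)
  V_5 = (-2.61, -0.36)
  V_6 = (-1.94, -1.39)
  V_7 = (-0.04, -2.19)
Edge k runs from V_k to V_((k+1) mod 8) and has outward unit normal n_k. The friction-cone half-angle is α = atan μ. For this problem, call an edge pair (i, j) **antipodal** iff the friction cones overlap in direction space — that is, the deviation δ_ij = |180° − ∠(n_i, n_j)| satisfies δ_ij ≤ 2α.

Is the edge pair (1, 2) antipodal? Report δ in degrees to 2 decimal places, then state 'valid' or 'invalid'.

α = atan 0.2 = 11.31°;  2α = 22.62°
edge 1: e_1 = (-1.64, +2.34);  n_1 = (+0.8189, +0.5739)
edge 2: e_2 = (-3.21, -0.53);  n_2 = (-0.1629, +0.9866)
∠(n_1, n_2) = 64.35°
δ = |180° − 64.35°| = 115.65°
115.65° > 2α = 22.62°  →  invalid

δ = 115.65°, invalid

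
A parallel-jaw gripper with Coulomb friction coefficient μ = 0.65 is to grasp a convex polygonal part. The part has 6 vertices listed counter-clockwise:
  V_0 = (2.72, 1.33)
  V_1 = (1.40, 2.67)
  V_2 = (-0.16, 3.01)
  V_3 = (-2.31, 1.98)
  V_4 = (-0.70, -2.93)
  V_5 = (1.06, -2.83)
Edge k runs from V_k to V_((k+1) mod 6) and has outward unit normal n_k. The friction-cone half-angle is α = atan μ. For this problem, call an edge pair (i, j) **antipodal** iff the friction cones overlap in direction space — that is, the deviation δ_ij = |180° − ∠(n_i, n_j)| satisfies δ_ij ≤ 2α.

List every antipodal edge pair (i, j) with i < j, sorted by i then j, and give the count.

α = atan 0.65 = 33.02°;  2α = 66.05°
n_0 = (+0.7124, +0.7018)
n_1 = (+0.2129, +0.9771)
n_2 = (-0.4320, +0.9019)
n_3 = (-0.9502, -0.3116)
n_4 = (+0.0567, -0.9984)
n_5 = (+0.9288, -0.3706)
  (0,1): δ = 146.86°  ·
  (0,2): δ = 108.97°  ·
  (0,3): δ = 26.41°  ✓
  (0,4): δ = 48.68°  ✓
  (0,5): δ = 113.68°  ·
  (1,2): δ = 142.11°  ·
  (1,3): δ = 59.55°  ✓
  (1,4): δ = 15.55°  ✓
  (1,5): δ = 80.54°  ·
  (2,3): δ = 97.44°  ·
  (2,4): δ = 22.35°  ✓
  (2,5): δ = 42.65°  ✓
  (3,4): δ = 104.90°  ·
  (3,5): δ = 39.91°  ✓
  (4,5): δ = 115.01°  ·
antipodal pairs: 7

count = 7; pairs: (0,3), (0,4), (1,3), (1,4), (2,4), (2,5), (3,5)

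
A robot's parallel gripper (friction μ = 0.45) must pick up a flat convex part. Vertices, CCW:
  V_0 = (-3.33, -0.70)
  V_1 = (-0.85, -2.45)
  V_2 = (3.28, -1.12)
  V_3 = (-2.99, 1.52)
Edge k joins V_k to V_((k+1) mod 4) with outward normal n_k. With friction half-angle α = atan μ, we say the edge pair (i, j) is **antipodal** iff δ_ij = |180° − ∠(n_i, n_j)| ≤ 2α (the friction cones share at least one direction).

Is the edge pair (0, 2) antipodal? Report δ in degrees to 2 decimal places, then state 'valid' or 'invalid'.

δ = 12.37°, valid

α = atan 0.45 = 24.23°;  2α = 48.46°
edge 0: e_0 = (+2.48, -1.75);  n_0 = (-0.5766, -0.8171)
edge 2: e_2 = (-6.27, +2.64);  n_2 = (+0.3881, +0.9216)
∠(n_0, n_2) = 167.63°
δ = |180° − 167.63°| = 12.37°
12.37° ≤ 2α = 48.46°  →  valid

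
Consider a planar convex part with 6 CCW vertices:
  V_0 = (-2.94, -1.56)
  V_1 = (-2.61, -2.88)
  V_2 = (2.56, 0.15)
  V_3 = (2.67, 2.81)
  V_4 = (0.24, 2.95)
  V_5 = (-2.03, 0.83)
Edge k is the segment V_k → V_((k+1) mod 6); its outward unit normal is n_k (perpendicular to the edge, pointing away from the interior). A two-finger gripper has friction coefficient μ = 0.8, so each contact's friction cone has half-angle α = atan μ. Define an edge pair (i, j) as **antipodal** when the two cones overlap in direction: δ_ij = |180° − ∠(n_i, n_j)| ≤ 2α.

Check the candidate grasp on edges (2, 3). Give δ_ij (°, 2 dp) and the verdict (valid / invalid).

α = atan 0.8 = 38.66°;  2α = 77.32°
edge 2: e_2 = (+0.11, +2.66);  n_2 = (+0.9991, -0.0413)
edge 3: e_3 = (-2.43, +0.14);  n_3 = (+0.0575, +0.9983)
∠(n_2, n_3) = 89.07°
δ = |180° − 89.07°| = 90.93°
90.93° > 2α = 77.32°  →  invalid

δ = 90.93°, invalid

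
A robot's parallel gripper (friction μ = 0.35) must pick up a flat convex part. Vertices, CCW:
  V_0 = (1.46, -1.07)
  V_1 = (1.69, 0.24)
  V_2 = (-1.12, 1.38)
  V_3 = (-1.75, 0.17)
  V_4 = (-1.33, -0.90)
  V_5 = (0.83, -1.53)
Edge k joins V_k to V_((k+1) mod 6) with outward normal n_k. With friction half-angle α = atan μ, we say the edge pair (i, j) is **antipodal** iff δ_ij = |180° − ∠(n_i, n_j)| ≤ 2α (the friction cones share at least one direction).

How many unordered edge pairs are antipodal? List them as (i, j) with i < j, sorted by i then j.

α = atan 0.35 = 19.29°;  2α = 38.58°
n_0 = (+0.9849, -0.1729)
n_1 = (+0.3759, +0.9266)
n_2 = (-0.8870, +0.4618)
n_3 = (-0.9309, -0.3654)
n_4 = (-0.2800, -0.9600)
n_5 = (+0.5897, -0.8076)
  (0,1): δ = 102.12°  ·
  (0,2): δ = 17.55°  ✓
  (0,3): δ = 31.39°  ✓
  (0,4): δ = 83.70°  ·
  (0,5): δ = 136.09°  ·
  (1,2): δ = 95.42°  ·
  (1,3): δ = 46.49°  ·
  (1,4): δ = 5.82°  ✓
  (1,5): δ = 58.22°  ·
  (2,3): δ = 131.06°  ·
  (2,4): δ = 78.76°  ·
  (2,5): δ = 26.36°  ✓
  (3,4): δ = 127.69°  ·
  (3,5): δ = 75.30°  ·
  (4,5): δ = 127.60°  ·
antipodal pairs: 4

count = 4; pairs: (0,2), (0,3), (1,4), (2,5)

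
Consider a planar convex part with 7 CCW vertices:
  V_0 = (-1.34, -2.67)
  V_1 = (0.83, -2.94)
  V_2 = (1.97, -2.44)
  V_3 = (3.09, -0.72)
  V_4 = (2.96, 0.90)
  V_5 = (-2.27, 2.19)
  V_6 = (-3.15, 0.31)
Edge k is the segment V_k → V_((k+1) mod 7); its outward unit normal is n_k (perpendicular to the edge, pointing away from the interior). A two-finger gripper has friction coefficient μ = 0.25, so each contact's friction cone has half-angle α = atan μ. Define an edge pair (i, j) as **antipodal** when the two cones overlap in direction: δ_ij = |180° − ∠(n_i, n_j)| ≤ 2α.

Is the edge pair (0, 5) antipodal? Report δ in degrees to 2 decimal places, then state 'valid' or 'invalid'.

δ = 72.01°, invalid

α = atan 0.25 = 14.04°;  2α = 28.07°
edge 0: e_0 = (+2.17, -0.27);  n_0 = (-0.1235, -0.9923)
edge 5: e_5 = (-0.88, -1.88);  n_5 = (-0.9057, +0.4239)
∠(n_0, n_5) = 107.99°
δ = |180° − 107.99°| = 72.01°
72.01° > 2α = 28.07°  →  invalid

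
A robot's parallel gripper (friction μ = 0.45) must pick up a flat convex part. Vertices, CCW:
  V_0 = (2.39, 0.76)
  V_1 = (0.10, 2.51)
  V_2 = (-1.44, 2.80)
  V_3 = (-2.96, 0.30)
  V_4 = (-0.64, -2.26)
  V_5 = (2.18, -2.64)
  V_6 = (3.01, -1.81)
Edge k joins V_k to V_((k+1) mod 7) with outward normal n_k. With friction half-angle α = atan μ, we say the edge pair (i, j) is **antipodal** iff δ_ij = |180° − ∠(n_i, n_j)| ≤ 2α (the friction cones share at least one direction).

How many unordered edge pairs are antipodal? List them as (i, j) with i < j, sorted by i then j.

α = atan 0.45 = 24.23°;  2α = 48.46°
n_0 = (+0.6072, +0.7946)
n_1 = (+0.1851, +0.9827)
n_2 = (-0.8545, +0.5195)
n_3 = (-0.7410, -0.6715)
n_4 = (-0.1335, -0.9910)
n_5 = (+0.7071, -0.7071)
n_6 = (+0.9721, +0.2345)
  (0,1): δ = 153.28°  ·
  (0,2): δ = 83.91°  ·
  (0,3): δ = 10.43°  ✓
  (0,4): δ = 29.71°  ✓
  (0,5): δ = 82.39°  ·
  (0,6): δ = 140.95°  ·
  (1,2): δ = 110.64°  ·
  (1,3): δ = 37.15°  ✓
  (1,4): δ = 2.99°  ✓
  (1,5): δ = 55.66°  ·
  (1,6): δ = 114.23°  ·
  (2,3): δ = 106.52°  ·
  (2,4): δ = 66.37°  ·
  (2,5): δ = 13.70°  ✓
  (2,6): δ = 44.86°  ✓
  (3,4): δ = 139.86°  ·
  (3,5): δ = 87.18°  ·
  (3,6): δ = 28.62°  ✓
  (4,5): δ = 127.33°  ·
  (4,6): δ = 68.76°  ·
  (5,6): δ = 121.44°  ·
antipodal pairs: 7

count = 7; pairs: (0,3), (0,4), (1,3), (1,4), (2,5), (2,6), (3,6)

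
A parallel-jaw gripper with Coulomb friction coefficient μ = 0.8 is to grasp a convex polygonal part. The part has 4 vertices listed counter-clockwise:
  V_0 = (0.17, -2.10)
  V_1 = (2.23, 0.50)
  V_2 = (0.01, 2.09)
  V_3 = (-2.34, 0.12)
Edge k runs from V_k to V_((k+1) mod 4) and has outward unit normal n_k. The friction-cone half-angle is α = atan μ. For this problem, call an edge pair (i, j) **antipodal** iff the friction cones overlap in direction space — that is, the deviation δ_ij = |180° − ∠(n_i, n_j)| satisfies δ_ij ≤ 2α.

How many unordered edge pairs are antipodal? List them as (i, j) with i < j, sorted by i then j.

α = atan 0.8 = 38.66°;  2α = 77.32°
n_0 = (+0.7838, -0.6210)
n_1 = (+0.5823, +0.8130)
n_2 = (-0.6424, +0.7663)
n_3 = (-0.6625, -0.7491)
  (0,1): δ = 87.22°  ·
  (0,2): δ = 11.64°  ✓
  (0,3): δ = 86.90°  ·
  (1,2): δ = 104.42°  ·
  (1,3): δ = 5.88°  ✓
  (2,3): δ = 81.46°  ·
antipodal pairs: 2

count = 2; pairs: (0,2), (1,3)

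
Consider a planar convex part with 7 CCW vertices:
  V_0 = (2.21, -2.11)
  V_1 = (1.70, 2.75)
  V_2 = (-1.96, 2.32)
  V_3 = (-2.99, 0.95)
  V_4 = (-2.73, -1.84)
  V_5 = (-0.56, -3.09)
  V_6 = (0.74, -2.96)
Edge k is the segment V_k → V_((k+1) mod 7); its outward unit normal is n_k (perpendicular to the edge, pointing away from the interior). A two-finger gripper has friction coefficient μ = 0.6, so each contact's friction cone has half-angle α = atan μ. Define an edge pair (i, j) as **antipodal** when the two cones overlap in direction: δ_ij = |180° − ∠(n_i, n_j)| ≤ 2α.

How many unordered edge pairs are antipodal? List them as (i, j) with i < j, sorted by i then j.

count = 8; pairs: (0,2), (0,3), (0,4), (1,4), (1,5), (1,6), (2,5), (2,6)

α = atan 0.6 = 30.96°;  2α = 61.93°
n_0 = (+0.9945, +0.1044)
n_1 = (-0.1167, +0.9932)
n_2 = (-0.7993, +0.6009)
n_3 = (-0.9957, -0.0928)
n_4 = (-0.4991, -0.8665)
n_5 = (+0.0995, -0.9950)
n_6 = (+0.5006, -0.8657)
  (0,1): δ = 89.29°  ·
  (0,2): δ = 42.93°  ✓
  (0,3): δ = 0.67°  ✓
  (0,4): δ = 54.07°  ✓
  (0,5): δ = 89.72°  ·
  (0,6): δ = 114.05°  ·
  (1,2): δ = 133.64°  ·
  (1,3): δ = 91.38°  ·
  (1,4): δ = 36.64°  ✓
  (1,5): δ = 0.99°  ✓
  (1,6): δ = 23.34°  ✓
  (2,3): δ = 137.74°  ·
  (2,4): δ = 83.01°  ·
  (2,5): δ = 47.35°  ✓
  (2,6): δ = 23.03°  ✓
  (3,4): δ = 125.27°  ·
  (3,5): δ = 89.61°  ·
  (3,6): δ = 65.29°  ·
  (4,5): δ = 144.35°  ·
  (4,6): δ = 120.02°  ·
  (5,6): δ = 155.67°  ·
antipodal pairs: 8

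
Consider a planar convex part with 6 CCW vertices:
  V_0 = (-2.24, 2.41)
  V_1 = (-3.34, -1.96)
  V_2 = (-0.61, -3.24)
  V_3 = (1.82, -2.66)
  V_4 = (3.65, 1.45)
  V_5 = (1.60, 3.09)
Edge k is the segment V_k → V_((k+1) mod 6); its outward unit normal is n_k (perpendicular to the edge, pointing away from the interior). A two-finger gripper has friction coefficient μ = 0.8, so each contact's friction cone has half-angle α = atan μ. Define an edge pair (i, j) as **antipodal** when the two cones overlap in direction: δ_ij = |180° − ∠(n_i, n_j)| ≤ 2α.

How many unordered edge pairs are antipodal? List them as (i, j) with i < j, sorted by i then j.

α = atan 0.8 = 38.66°;  2α = 77.32°
n_0 = (-0.9697, +0.2441)
n_1 = (-0.4245, -0.9054)
n_2 = (+0.2322, -0.9727)
n_3 = (+0.9135, -0.4068)
n_4 = (+0.6247, +0.7809)
n_5 = (-0.1744, +0.9847)
  (0,1): δ = 100.99°  ·
  (0,2): δ = 62.45°  ✓
  (0,3): δ = 9.87°  ✓
  (0,4): δ = 65.47°  ✓
  (0,5): δ = 114.17°  ·
  (1,2): δ = 141.46°  ·
  (1,3): δ = 88.88°  ·
  (1,4): δ = 13.54°  ✓
  (1,5): δ = 35.16°  ✓
  (2,3): δ = 127.43°  ·
  (2,4): δ = 52.08°  ✓
  (2,5): δ = 3.38°  ✓
  (3,4): δ = 104.66°  ·
  (3,5): δ = 55.96°  ✓
  (4,5): δ = 131.30°  ·
antipodal pairs: 8

count = 8; pairs: (0,2), (0,3), (0,4), (1,4), (1,5), (2,4), (2,5), (3,5)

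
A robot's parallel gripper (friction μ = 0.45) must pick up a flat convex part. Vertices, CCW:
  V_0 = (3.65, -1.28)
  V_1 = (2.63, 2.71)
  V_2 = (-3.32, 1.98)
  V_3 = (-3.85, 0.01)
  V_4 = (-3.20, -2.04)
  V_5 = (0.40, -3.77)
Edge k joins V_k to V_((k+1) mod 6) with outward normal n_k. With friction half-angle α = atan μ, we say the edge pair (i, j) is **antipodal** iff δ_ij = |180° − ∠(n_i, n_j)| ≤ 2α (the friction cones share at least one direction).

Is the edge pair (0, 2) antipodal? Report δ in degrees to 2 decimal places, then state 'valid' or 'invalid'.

δ = 29.40°, valid

α = atan 0.45 = 24.23°;  2α = 48.46°
edge 0: e_0 = (-1.02, +3.99);  n_0 = (+0.9688, +0.2477)
edge 2: e_2 = (-0.53, -1.97);  n_2 = (-0.9657, +0.2598)
∠(n_0, n_2) = 150.60°
δ = |180° − 150.60°| = 29.40°
29.40° ≤ 2α = 48.46°  →  valid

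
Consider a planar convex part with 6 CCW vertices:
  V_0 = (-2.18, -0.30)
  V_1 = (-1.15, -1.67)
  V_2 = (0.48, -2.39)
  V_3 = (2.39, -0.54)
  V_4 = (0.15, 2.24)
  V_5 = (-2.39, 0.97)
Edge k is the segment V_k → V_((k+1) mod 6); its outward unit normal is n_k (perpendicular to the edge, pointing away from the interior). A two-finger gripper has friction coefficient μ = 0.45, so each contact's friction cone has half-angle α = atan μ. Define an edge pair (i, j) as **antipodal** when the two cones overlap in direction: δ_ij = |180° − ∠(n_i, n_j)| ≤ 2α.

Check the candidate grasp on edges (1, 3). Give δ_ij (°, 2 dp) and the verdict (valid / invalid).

α = atan 0.45 = 24.23°;  2α = 48.46°
edge 1: e_1 = (+1.63, -0.72);  n_1 = (-0.4041, -0.9147)
edge 3: e_3 = (-2.24, +2.78);  n_3 = (+0.7787, +0.6274)
∠(n_1, n_3) = 152.69°
δ = |180° − 152.69°| = 27.31°
27.31° ≤ 2α = 48.46°  →  valid

δ = 27.31°, valid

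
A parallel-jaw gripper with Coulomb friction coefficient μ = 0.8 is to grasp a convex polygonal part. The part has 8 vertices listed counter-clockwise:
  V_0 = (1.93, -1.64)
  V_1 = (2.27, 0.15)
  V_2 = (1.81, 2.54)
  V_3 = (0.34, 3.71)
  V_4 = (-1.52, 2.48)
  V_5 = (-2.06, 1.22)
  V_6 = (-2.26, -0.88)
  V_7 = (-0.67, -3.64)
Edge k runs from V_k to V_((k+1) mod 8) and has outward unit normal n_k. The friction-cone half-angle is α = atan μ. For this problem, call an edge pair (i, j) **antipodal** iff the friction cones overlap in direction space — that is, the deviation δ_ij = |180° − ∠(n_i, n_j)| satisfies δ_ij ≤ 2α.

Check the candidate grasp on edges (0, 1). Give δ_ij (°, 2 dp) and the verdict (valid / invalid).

δ = 158.35°, invalid

α = atan 0.8 = 38.66°;  2α = 77.32°
edge 0: e_0 = (+0.34, +1.79);  n_0 = (+0.9824, -0.1866)
edge 1: e_1 = (-0.46, +2.39);  n_1 = (+0.9820, +0.1890)
∠(n_0, n_1) = 21.65°
δ = |180° − 21.65°| = 158.35°
158.35° > 2α = 77.32°  →  invalid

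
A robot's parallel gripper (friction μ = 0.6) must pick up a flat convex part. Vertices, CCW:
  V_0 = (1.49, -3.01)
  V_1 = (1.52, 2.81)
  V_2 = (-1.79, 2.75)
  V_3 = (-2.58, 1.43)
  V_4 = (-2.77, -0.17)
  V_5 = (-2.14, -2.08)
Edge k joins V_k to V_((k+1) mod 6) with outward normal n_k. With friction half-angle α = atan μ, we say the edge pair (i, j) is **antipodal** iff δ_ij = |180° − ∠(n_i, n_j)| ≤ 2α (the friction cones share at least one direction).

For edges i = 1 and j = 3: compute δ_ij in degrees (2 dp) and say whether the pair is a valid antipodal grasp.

δ = 97.81°, invalid

α = atan 0.6 = 30.96°;  2α = 61.93°
edge 1: e_1 = (-3.31, -0.06);  n_1 = (-0.0181, +0.9998)
edge 3: e_3 = (-0.19, -1.60);  n_3 = (-0.9930, +0.1179)
∠(n_1, n_3) = 82.19°
δ = |180° − 82.19°| = 97.81°
97.81° > 2α = 61.93°  →  invalid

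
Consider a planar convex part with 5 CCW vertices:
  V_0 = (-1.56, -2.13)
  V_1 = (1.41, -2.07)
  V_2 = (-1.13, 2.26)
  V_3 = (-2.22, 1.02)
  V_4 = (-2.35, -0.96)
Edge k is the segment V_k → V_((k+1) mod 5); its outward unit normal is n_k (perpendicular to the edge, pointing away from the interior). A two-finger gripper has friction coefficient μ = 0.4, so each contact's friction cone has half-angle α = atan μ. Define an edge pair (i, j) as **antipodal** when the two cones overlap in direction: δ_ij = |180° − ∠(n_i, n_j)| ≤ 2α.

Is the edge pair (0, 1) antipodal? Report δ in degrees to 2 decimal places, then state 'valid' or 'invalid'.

δ = 60.76°, invalid

α = atan 0.4 = 21.80°;  2α = 43.60°
edge 0: e_0 = (+2.97, +0.06);  n_0 = (+0.0202, -0.9998)
edge 1: e_1 = (-2.54, +4.33);  n_1 = (+0.8625, +0.5060)
∠(n_0, n_1) = 119.24°
δ = |180° − 119.24°| = 60.76°
60.76° > 2α = 43.60°  →  invalid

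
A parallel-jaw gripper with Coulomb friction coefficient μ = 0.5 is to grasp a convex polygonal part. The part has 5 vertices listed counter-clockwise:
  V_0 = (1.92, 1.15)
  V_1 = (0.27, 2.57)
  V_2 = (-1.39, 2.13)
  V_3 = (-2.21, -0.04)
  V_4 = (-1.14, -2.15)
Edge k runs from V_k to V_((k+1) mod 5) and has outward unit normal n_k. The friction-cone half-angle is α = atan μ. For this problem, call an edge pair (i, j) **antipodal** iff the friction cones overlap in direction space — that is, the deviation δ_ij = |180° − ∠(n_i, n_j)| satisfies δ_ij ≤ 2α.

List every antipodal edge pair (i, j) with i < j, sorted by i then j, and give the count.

count = 3; pairs: (0,3), (1,4), (2,4)

α = atan 0.5 = 26.57°;  2α = 53.13°
n_0 = (+0.6523, +0.7580)
n_1 = (-0.2562, +0.9666)
n_2 = (-0.9354, +0.3535)
n_3 = (-0.8919, -0.4523)
n_4 = (+0.7333, -0.6799)
  (0,1): δ = 124.44°  ·
  (0,2): δ = 69.99°  ·
  (0,3): δ = 22.39°  ✓
  (0,4): δ = 87.88°  ·
  (1,2): δ = 125.55°  ·
  (1,3): δ = 77.96°  ·
  (1,4): δ = 32.32°  ✓
  (2,3): δ = 132.41°  ·
  (2,4): δ = 22.14°  ✓
  (3,4): δ = 69.73°  ·
antipodal pairs: 3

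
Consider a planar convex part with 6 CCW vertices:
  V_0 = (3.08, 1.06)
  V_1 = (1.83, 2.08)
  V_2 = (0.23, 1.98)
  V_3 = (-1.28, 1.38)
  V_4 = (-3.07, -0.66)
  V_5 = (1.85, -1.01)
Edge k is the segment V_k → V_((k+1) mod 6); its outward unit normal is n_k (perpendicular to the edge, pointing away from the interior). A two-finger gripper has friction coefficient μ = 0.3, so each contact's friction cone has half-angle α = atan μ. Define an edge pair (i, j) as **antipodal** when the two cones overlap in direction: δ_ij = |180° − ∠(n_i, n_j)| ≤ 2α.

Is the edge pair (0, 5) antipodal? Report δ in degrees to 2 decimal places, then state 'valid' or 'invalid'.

δ = 98.50°, invalid

α = atan 0.3 = 16.70°;  2α = 33.40°
edge 0: e_0 = (-1.25, +1.02);  n_0 = (+0.6322, +0.7748)
edge 5: e_5 = (+1.23, +2.07);  n_5 = (+0.8597, -0.5108)
∠(n_0, n_5) = 81.50°
δ = |180° − 81.50°| = 98.50°
98.50° > 2α = 33.40°  →  invalid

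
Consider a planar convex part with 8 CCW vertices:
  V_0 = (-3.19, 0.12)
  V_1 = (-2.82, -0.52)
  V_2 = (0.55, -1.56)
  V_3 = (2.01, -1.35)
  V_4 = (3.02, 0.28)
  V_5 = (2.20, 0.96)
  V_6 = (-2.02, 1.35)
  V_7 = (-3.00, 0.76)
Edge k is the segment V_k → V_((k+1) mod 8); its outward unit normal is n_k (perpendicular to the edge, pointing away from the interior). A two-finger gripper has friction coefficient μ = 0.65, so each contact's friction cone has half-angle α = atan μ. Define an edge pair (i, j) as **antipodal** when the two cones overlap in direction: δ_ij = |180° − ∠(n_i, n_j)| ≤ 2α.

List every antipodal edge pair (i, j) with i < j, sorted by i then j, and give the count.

α = atan 0.65 = 33.02°;  2α = 66.05°
n_0 = (-0.8657, -0.5005)
n_1 = (-0.2949, -0.9555)
n_2 = (+0.1424, -0.9898)
n_3 = (+0.8500, -0.5267)
n_4 = (+0.6383, +0.7698)
n_5 = (+0.0920, +0.9958)
n_6 = (-0.5158, +0.8567)
n_7 = (-0.9586, +0.2846)
  (0,1): δ = 137.18°  ·
  (0,2): δ = 111.85°  ·
  (0,3): δ = 61.82°  ✓
  (0,4): δ = 20.30°  ✓
  (0,5): δ = 54.69°  ✓
  (0,6): δ = 91.02°  ·
  (0,7): δ = 133.43°  ·
  (1,2): δ = 154.66°  ·
  (1,3): δ = 104.63°  ·
  (1,4): δ = 22.52°  ✓
  (1,5): δ = 11.87°  ✓
  (1,6): δ = 48.20°  ✓
  (1,7): δ = 90.62°  ·
  (2,3): δ = 129.97°  ·
  (2,4): δ = 47.85°  ✓
  (2,5): δ = 13.47°  ✓
  (2,6): δ = 22.86°  ✓
  (2,7): δ = 65.28°  ✓
  (3,4): δ = 97.88°  ·
  (3,5): δ = 63.50°  ✓
  (3,6): δ = 27.17°  ✓
  (3,7): δ = 15.25°  ✓
  (4,5): δ = 145.61°  ·
  (4,6): δ = 109.28°  ·
  (4,7): δ = 66.87°  ·
  (5,6): δ = 143.67°  ·
  (5,7): δ = 101.25°  ·
  (6,7): δ = 137.58°  ·
antipodal pairs: 13

count = 13; pairs: (0,3), (0,4), (0,5), (1,4), (1,5), (1,6), (2,4), (2,5), (2,6), (2,7), (3,5), (3,6), (3,7)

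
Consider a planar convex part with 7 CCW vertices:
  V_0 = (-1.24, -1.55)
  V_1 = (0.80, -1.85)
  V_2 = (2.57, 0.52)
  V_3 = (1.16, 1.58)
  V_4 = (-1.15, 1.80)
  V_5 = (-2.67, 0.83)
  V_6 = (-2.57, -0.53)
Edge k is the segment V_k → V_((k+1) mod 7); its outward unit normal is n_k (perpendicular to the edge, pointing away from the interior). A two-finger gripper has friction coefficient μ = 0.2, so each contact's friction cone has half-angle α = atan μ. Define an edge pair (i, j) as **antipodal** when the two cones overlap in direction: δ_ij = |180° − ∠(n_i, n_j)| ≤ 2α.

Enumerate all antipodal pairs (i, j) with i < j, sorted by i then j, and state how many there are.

count = 3; pairs: (0,3), (1,4), (2,6)

α = atan 0.2 = 11.31°;  2α = 22.62°
n_0 = (-0.1455, -0.9894)
n_1 = (+0.8012, -0.5984)
n_2 = (+0.6009, +0.7993)
n_3 = (+0.0948, +0.9955)
n_4 = (-0.5380, +0.8430)
n_5 = (-0.9973, -0.0733)
n_6 = (-0.6086, -0.7935)
  (0,1): δ = 118.39°  ·
  (0,2): δ = 28.57°  ·
  (0,3): δ = 2.93°  ✓
  (0,4): δ = 40.91°  ·
  (0,5): δ = 102.57°  ·
  (0,6): δ = 150.88°  ·
  (1,2): δ = 90.18°  ·
  (1,3): δ = 58.69°  ·
  (1,4): δ = 20.70°  ✓
  (1,5): δ = 40.96°  ·
  (1,6): δ = 89.27°  ·
  (2,3): δ = 148.51°  ·
  (2,4): δ = 110.52°  ·
  (2,5): δ = 48.86°  ·
  (2,6): δ = 0.55°  ✓
  (3,4): δ = 142.02°  ·
  (3,5): δ = 80.35°  ·
  (3,6): δ = 32.04°  ·
  (4,5): δ = 118.34°  ·
  (4,6): δ = 70.03°  ·
  (5,6): δ = 131.69°  ·
antipodal pairs: 3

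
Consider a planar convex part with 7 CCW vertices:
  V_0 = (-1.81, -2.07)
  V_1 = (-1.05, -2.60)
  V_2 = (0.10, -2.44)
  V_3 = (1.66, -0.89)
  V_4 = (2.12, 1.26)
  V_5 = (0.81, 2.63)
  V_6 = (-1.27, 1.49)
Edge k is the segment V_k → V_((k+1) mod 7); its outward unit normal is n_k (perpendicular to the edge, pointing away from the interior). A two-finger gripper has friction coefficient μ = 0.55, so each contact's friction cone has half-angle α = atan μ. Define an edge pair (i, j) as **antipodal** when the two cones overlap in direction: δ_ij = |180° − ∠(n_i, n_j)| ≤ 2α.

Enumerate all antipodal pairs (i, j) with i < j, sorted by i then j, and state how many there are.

α = atan 0.55 = 28.81°;  2α = 57.62°
n_0 = (-0.5720, -0.8202)
n_1 = (+0.1378, -0.9905)
n_2 = (+0.7048, -0.7094)
n_3 = (+0.9779, -0.2092)
n_4 = (+0.7228, +0.6911)
n_5 = (-0.4806, +0.8769)
n_6 = (-0.9887, +0.1500)
  (0,1): δ = 137.19°  ·
  (0,2): δ = 100.29°  ·
  (0,3): δ = 67.19°  ·
  (0,4): δ = 11.39°  ✓
  (0,5): δ = 63.62°  ·
  (0,6): δ = 116.27°  ·
  (1,2): δ = 143.10°  ·
  (1,3): δ = 110.00°  ·
  (1,4): δ = 54.20°  ✓
  (1,5): δ = 20.81°  ✓
  (1,6): δ = 73.45°  ·
  (2,3): δ = 146.89°  ·
  (2,4): δ = 91.10°  ·
  (2,5): δ = 16.09°  ✓
  (2,6): δ = 36.56°  ✓
  (3,4): δ = 124.21°  ·
  (3,5): δ = 49.20°  ✓
  (3,6): δ = 3.45°  ✓
  (4,5): δ = 104.99°  ·
  (4,6): δ = 52.34°  ✓
  (5,6): δ = 127.35°  ·
antipodal pairs: 8

count = 8; pairs: (0,4), (1,4), (1,5), (2,5), (2,6), (3,5), (3,6), (4,6)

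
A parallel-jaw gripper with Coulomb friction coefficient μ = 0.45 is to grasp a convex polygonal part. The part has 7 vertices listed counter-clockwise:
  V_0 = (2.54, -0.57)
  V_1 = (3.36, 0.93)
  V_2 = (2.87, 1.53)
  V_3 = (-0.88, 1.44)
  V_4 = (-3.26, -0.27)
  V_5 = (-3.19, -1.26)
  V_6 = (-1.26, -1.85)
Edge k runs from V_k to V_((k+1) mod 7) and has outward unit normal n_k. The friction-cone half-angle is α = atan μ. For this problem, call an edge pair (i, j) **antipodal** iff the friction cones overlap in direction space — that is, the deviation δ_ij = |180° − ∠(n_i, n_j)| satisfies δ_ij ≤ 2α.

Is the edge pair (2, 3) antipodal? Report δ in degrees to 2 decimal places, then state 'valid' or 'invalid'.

δ = 145.68°, invalid

α = atan 0.45 = 24.23°;  2α = 48.46°
edge 2: e_2 = (-3.75, -0.09);  n_2 = (-0.0240, +0.9997)
edge 3: e_3 = (-2.38, -1.71);  n_3 = (-0.5835, +0.8121)
∠(n_2, n_3) = 34.32°
δ = |180° − 34.32°| = 145.68°
145.68° > 2α = 48.46°  →  invalid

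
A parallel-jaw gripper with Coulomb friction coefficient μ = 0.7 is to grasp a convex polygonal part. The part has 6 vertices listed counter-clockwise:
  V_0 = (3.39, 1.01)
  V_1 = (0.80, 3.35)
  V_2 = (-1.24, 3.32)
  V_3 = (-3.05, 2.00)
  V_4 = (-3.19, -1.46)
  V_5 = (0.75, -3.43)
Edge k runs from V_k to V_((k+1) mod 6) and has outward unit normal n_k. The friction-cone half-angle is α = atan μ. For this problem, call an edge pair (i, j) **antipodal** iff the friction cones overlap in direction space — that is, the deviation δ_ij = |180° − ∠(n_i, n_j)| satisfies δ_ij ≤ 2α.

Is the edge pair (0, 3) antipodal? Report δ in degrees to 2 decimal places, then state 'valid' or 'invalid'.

α = atan 0.7 = 34.99°;  2α = 69.98°
edge 0: e_0 = (-2.59, +2.34);  n_0 = (+0.6704, +0.7420)
edge 3: e_3 = (-0.14, -3.46);  n_3 = (-0.9992, +0.0404)
∠(n_0, n_3) = 129.78°
δ = |180° − 129.78°| = 50.22°
50.22° ≤ 2α = 69.98°  →  valid

δ = 50.22°, valid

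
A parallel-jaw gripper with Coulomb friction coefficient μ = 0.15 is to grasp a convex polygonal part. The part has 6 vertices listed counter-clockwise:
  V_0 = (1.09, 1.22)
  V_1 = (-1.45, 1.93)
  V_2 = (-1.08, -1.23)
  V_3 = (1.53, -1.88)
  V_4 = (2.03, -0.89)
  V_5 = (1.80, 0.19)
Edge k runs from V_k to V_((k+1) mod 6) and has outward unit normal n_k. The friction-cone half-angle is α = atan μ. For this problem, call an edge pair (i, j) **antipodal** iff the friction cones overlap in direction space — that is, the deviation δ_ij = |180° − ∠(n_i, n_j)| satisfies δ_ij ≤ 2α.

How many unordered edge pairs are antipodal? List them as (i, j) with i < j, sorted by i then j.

α = atan 0.15 = 8.53°;  2α = 17.06°
n_0 = (+0.2692, +0.9631)
n_1 = (-0.9932, -0.1163)
n_2 = (-0.2417, -0.9704)
n_3 = (+0.8926, -0.4508)
n_4 = (+0.9781, +0.2083)
n_5 = (+0.8233, +0.5675)
  (0,1): δ = 67.70°  ·
  (0,2): δ = 1.63°  ✓
  (0,3): δ = 78.82°  ·
  (0,4): δ = 117.64°  ·
  (0,5): δ = 140.20°  ·
  (1,2): δ = 110.66°  ·
  (1,3): δ = 33.47°  ·
  (1,4): δ = 5.34°  ✓
  (1,5): δ = 27.90°  ·
  (2,3): δ = 102.81°  ·
  (2,4): δ = 63.99°  ·
  (2,5): δ = 41.44°  ·
  (3,4): δ = 141.18°  ·
  (3,5): δ = 118.62°  ·
  (4,5): δ = 157.44°  ·
antipodal pairs: 2

count = 2; pairs: (0,2), (1,4)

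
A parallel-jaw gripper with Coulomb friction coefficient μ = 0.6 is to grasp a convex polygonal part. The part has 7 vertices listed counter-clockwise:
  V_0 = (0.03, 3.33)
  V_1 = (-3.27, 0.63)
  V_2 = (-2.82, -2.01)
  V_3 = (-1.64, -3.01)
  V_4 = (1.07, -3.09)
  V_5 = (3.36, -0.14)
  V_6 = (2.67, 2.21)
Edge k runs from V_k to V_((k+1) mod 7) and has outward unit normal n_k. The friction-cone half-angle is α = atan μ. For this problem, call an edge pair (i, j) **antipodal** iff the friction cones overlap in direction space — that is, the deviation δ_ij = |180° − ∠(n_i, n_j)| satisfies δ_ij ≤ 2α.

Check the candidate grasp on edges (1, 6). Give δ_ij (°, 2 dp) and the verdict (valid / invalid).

α = atan 0.6 = 30.96°;  2α = 61.93°
edge 1: e_1 = (+0.45, -2.64);  n_1 = (-0.9858, -0.1680)
edge 6: e_6 = (-2.64, +1.12);  n_6 = (+0.3905, +0.9206)
∠(n_1, n_6) = 122.66°
δ = |180° − 122.66°| = 57.34°
57.34° ≤ 2α = 61.93°  →  valid

δ = 57.34°, valid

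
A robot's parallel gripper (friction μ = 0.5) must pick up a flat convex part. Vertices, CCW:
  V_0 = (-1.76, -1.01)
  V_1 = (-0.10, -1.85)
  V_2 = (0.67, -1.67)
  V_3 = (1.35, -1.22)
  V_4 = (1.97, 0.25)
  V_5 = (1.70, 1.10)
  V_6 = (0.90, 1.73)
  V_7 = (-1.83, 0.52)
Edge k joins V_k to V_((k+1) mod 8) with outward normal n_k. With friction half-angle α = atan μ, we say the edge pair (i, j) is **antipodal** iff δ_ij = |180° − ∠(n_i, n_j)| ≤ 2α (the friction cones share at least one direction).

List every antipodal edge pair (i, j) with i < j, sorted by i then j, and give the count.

count = 10; pairs: (0,4), (0,5), (0,6), (1,5), (1,6), (2,6), (3,6), (3,7), (4,7), (5,7)

α = atan 0.5 = 26.57°;  2α = 53.13°
n_0 = (-0.4515, -0.8923)
n_1 = (+0.2276, -0.9737)
n_2 = (+0.5519, -0.8339)
n_3 = (+0.9214, -0.3886)
n_4 = (+0.9531, +0.3027)
n_5 = (+0.6187, +0.7856)
n_6 = (-0.4052, +0.9142)
n_7 = (-0.9990, -0.0457)
  (0,1): δ = 140.00°  ·
  (0,2): δ = 119.66°  ·
  (0,3): δ = 86.03°  ·
  (0,4): δ = 45.54°  ✓
  (0,5): δ = 11.38°  ✓
  (0,6): δ = 50.74°  ✓
  (0,7): δ = 119.46°  ·
  (1,2): δ = 159.66°  ·
  (1,3): δ = 126.03°  ·
  (1,4): δ = 85.54°  ·
  (1,5): δ = 51.38°  ✓
  (1,6): δ = 10.75°  ✓
  (1,7): δ = 79.46°  ·
  (2,3): δ = 146.36°  ·
  (2,4): δ = 105.87°  ·
  (2,5): δ = 71.72°  ·
  (2,6): δ = 9.59°  ✓
  (2,7): δ = 59.12°  ·
  (3,4): δ = 139.51°  ·
  (3,5): δ = 105.35°  ·
  (3,6): δ = 43.23°  ✓
  (3,7): δ = 25.49°  ✓
  (4,5): δ = 145.84°  ·
  (4,6): δ = 83.72°  ·
  (4,7): δ = 15.00°  ✓
  (5,6): δ = 117.88°  ·
  (5,7): δ = 49.16°  ✓
  (6,7): δ = 111.28°  ·
antipodal pairs: 10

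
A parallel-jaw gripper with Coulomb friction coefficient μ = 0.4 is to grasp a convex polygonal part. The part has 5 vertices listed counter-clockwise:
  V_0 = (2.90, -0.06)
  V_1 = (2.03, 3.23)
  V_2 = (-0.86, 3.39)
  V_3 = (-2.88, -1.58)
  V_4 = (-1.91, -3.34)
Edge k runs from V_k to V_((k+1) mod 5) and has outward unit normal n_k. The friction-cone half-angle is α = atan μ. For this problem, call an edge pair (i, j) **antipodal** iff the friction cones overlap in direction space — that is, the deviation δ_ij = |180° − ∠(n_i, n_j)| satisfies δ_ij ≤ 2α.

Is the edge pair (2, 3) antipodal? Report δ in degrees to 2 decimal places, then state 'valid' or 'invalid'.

δ = 129.02°, invalid

α = atan 0.4 = 21.80°;  2α = 43.60°
edge 2: e_2 = (-2.02, -4.97);  n_2 = (-0.9264, +0.3765)
edge 3: e_3 = (+0.97, -1.76);  n_3 = (-0.8758, -0.4827)
∠(n_2, n_3) = 50.98°
δ = |180° − 50.98°| = 129.02°
129.02° > 2α = 43.60°  →  invalid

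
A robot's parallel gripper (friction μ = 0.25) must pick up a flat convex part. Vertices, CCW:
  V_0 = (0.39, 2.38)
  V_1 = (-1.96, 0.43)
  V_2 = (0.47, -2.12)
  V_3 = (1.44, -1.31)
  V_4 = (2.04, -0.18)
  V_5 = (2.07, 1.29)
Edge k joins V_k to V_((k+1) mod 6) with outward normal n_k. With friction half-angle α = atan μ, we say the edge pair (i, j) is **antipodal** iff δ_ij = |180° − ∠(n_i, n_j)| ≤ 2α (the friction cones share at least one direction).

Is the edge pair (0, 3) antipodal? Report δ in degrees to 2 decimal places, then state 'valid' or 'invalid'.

α = atan 0.25 = 14.04°;  2α = 28.07°
edge 0: e_0 = (-2.35, -1.95);  n_0 = (-0.6386, +0.7696)
edge 3: e_3 = (+0.60, +1.13);  n_3 = (+0.8832, -0.4690)
∠(n_0, n_3) = 157.65°
δ = |180° − 157.65°| = 22.35°
22.35° ≤ 2α = 28.07°  →  valid

δ = 22.35°, valid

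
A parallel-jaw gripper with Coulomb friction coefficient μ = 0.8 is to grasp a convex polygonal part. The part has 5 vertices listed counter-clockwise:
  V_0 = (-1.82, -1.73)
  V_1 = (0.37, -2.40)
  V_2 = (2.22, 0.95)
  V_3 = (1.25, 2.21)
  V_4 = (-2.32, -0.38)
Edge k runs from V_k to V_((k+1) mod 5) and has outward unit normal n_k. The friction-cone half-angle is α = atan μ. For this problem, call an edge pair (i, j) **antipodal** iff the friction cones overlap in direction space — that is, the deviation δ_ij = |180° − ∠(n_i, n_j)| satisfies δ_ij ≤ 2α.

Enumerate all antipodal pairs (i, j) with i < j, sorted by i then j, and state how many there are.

count = 5; pairs: (0,2), (0,3), (1,3), (1,4), (2,4)

α = atan 0.8 = 38.66°;  2α = 77.32°
n_0 = (-0.2926, -0.9562)
n_1 = (+0.8754, -0.4834)
n_2 = (+0.7924, +0.6100)
n_3 = (-0.5872, +0.8094)
n_4 = (-0.9377, -0.3473)
  (0,1): δ = 101.90°  ·
  (0,2): δ = 35.40°  ✓
  (0,3): δ = 52.97°  ✓
  (0,4): δ = 127.33°  ·
  (1,2): δ = 113.50°  ·
  (1,3): δ = 25.13°  ✓
  (1,4): δ = 49.23°  ✓
  (2,3): δ = 91.63°  ·
  (2,4): δ = 17.27°  ✓
  (3,4): δ = 105.64°  ·
antipodal pairs: 5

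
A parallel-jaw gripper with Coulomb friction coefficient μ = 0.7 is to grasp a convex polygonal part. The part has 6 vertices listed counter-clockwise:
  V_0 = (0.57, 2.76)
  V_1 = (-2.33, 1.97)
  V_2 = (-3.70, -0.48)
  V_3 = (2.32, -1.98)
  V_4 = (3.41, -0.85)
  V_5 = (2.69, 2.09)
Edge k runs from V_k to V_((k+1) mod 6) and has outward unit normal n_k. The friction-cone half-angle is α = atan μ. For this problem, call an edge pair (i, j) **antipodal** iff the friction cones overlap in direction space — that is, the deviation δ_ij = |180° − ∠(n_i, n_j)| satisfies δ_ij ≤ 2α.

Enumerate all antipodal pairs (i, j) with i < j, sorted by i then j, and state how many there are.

α = atan 0.7 = 34.99°;  2α = 69.98°
n_0 = (-0.2628, +0.9648)
n_1 = (-0.8728, +0.4881)
n_2 = (-0.2418, -0.9703)
n_3 = (+0.7197, -0.6943)
n_4 = (+0.9713, +0.2379)
n_5 = (+0.3013, +0.9535)
  (0,1): δ = 134.45°  ·
  (0,2): δ = 29.23°  ✓
  (0,3): δ = 30.79°  ✓
  (0,4): δ = 88.52°  ·
  (0,5): δ = 147.22°  ·
  (1,2): δ = 74.78°  ·
  (1,3): δ = 14.75°  ✓
  (1,4): δ = 42.97°  ✓
  (1,5): δ = 101.67°  ·
  (2,3): δ = 119.98°  ·
  (2,4): δ = 62.25°  ✓
  (2,5): δ = 3.55°  ✓
  (3,4): δ = 122.27°  ·
  (3,5): δ = 63.57°  ✓
  (4,5): δ = 121.30°  ·
antipodal pairs: 7

count = 7; pairs: (0,2), (0,3), (1,3), (1,4), (2,4), (2,5), (3,5)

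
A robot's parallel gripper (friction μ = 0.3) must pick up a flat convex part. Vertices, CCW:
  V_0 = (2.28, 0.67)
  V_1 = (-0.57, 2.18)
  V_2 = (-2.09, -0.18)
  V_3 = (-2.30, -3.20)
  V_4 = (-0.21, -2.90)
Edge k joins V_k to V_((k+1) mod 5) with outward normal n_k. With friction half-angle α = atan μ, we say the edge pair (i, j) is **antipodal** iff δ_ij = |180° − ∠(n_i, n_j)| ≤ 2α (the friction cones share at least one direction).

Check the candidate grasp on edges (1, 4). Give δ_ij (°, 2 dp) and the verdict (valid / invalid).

α = atan 0.3 = 16.70°;  2α = 33.40°
edge 1: e_1 = (-1.52, -2.36);  n_1 = (-0.8407, +0.5415)
edge 4: e_4 = (+2.49, +3.57);  n_4 = (+0.8202, -0.5721)
∠(n_1, n_4) = 177.89°
δ = |180° − 177.89°| = 2.11°
2.11° ≤ 2α = 33.40°  →  valid

δ = 2.11°, valid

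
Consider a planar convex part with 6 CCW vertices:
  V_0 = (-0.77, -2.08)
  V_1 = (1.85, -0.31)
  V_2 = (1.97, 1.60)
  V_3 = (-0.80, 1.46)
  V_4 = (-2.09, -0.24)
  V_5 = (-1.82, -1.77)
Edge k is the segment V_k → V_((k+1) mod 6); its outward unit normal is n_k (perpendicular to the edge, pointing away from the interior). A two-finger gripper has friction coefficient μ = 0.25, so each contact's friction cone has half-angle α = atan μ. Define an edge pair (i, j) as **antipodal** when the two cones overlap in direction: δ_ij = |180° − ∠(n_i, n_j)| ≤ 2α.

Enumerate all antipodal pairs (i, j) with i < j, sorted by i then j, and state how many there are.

count = 3; pairs: (0,3), (1,4), (2,5)

α = atan 0.25 = 14.04°;  2α = 28.07°
n_0 = (+0.5598, -0.8286)
n_1 = (+0.9980, -0.0627)
n_2 = (-0.0505, +0.9987)
n_3 = (-0.7966, +0.6045)
n_4 = (-0.9848, -0.1738)
n_5 = (-0.2832, -0.9591)
  (0,1): δ = 127.64°  ·
  (0,2): δ = 31.15°  ·
  (0,3): δ = 18.77°  ✓
  (0,4): δ = 65.97°  ·
  (0,5): δ = 129.51°  ·
  (1,2): δ = 83.51°  ·
  (1,3): δ = 33.60°  ·
  (1,4): δ = 13.60°  ✓
  (1,5): δ = 77.15°  ·
  (2,3): δ = 130.09°  ·
  (2,4): δ = 82.89°  ·
  (2,5): δ = 19.34°  ✓
  (3,4): δ = 132.80°  ·
  (3,5): δ = 69.26°  ·
  (4,5): δ = 116.46°  ·
antipodal pairs: 3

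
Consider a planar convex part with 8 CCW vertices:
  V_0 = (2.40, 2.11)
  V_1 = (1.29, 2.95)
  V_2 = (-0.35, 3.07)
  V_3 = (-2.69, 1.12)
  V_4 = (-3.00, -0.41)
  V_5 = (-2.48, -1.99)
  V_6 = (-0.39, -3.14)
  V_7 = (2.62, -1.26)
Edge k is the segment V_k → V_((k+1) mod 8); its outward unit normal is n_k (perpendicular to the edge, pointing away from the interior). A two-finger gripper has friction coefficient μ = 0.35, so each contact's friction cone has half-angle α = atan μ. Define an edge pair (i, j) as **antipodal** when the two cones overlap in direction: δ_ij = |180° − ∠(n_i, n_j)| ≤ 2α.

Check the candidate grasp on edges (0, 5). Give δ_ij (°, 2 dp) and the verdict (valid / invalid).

δ = 8.30°, valid

α = atan 0.35 = 19.29°;  2α = 38.58°
edge 0: e_0 = (-1.11, +0.84);  n_0 = (+0.6034, +0.7974)
edge 5: e_5 = (+2.09, -1.15);  n_5 = (-0.4821, -0.8761)
∠(n_0, n_5) = 171.70°
δ = |180° − 171.70°| = 8.30°
8.30° ≤ 2α = 38.58°  →  valid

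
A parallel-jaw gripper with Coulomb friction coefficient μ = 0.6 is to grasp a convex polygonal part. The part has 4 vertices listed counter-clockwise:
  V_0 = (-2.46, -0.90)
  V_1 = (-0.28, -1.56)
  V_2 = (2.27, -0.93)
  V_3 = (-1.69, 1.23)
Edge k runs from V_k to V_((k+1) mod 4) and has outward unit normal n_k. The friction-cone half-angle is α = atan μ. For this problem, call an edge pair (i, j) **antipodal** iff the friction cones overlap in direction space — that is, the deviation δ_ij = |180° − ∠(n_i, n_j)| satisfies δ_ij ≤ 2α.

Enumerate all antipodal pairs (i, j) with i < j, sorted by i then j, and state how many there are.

count = 3; pairs: (0,2), (1,2), (1,3)

α = atan 0.6 = 30.96°;  2α = 61.93°
n_0 = (-0.2898, -0.9571)
n_1 = (+0.2398, -0.9708)
n_2 = (+0.4789, +0.8779)
n_3 = (-0.9404, +0.3400)
  (0,1): δ = 149.28°  ·
  (0,2): δ = 11.77°  ✓
  (0,3): δ = 86.97°  ·
  (1,2): δ = 42.49°  ✓
  (1,3): δ = 56.25°  ✓
  (2,3): δ = 81.26°  ·
antipodal pairs: 3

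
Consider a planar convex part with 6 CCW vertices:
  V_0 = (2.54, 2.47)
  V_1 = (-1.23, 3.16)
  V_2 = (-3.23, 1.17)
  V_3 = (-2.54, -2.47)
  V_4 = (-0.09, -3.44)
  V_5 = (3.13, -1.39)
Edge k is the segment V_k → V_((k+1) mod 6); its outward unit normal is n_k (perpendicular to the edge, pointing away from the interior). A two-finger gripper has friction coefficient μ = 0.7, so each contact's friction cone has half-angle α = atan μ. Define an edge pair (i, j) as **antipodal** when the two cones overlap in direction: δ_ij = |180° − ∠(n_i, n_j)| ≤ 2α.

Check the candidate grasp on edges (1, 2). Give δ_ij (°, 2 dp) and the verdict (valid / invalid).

α = atan 0.7 = 34.99°;  2α = 69.98°
edge 1: e_1 = (-2.00, -1.99);  n_1 = (-0.7053, +0.7089)
edge 2: e_2 = (+0.69, -3.64);  n_2 = (-0.9825, -0.1862)
∠(n_1, n_2) = 55.88°
δ = |180° − 55.88°| = 124.12°
124.12° > 2α = 69.98°  →  invalid

δ = 124.12°, invalid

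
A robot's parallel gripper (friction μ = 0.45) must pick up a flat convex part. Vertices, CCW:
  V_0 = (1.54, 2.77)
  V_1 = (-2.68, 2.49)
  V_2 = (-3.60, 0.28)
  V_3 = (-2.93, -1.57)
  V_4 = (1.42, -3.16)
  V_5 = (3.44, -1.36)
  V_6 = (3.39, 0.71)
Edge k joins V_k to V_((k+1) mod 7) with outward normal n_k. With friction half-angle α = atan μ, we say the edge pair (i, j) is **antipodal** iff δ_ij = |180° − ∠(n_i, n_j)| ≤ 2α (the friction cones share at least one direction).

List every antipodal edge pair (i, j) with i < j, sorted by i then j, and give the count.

count = 7; pairs: (0,3), (0,4), (1,4), (1,5), (2,5), (2,6), (3,6)

α = atan 0.45 = 24.23°;  2α = 48.46°
n_0 = (-0.0662, +0.9978)
n_1 = (-0.9232, +0.3843)
n_2 = (-0.9402, -0.3405)
n_3 = (-0.3433, -0.9392)
n_4 = (+0.6653, -0.7466)
n_5 = (+0.9997, +0.0241)
n_6 = (+0.7440, +0.6682)
  (0,1): δ = 116.40°  ·
  (0,2): δ = 73.89°  ·
  (0,3): δ = 23.87°  ✓
  (0,4): δ = 37.91°  ✓
  (0,5): δ = 87.59°  ·
  (0,6): δ = 128.13°  ·
  (1,2): δ = 137.49°  ·
  (1,3): δ = 87.48°  ·
  (1,4): δ = 25.69°  ✓
  (1,5): δ = 23.99°  ✓
  (1,6): δ = 64.53°  ·
  (2,3): δ = 129.99°  ·
  (2,4): δ = 68.20°  ·
  (2,5): δ = 18.52°  ✓
  (2,6): δ = 22.02°  ✓
  (3,4): δ = 118.22°  ·
  (3,5): δ = 68.54°  ·
  (3,6): δ = 28.00°  ✓
  (4,5): δ = 130.32°  ·
  (4,6): δ = 89.78°  ·
  (5,6): δ = 139.46°  ·
antipodal pairs: 7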